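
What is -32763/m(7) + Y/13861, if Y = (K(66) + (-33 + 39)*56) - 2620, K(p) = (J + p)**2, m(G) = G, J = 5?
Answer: -454108644/97027 ≈ -4680.2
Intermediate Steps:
K(p) = (5 + p)**2
Y = 2757 (Y = ((5 + 66)**2 + (-33 + 39)*56) - 2620 = (71**2 + 6*56) - 2620 = (5041 + 336) - 2620 = 5377 - 2620 = 2757)
-32763/m(7) + Y/13861 = -32763/7 + 2757/13861 = -454108644/97027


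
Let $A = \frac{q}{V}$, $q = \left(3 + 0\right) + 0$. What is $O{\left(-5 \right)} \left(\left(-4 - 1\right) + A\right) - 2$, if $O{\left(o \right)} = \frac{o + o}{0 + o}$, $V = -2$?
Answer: $-15$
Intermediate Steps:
$q = 3$ ($q = 3 + 0 = 3$)
$A = - \frac{3}{2}$ ($A = \frac{3}{-2} = 3 \left(- \frac{1}{2}\right) = - \frac{3}{2} \approx -1.5$)
$O{\left(o \right)} = 2$ ($O{\left(o \right)} = \frac{2 o}{o} = 2$)
$O{\left(-5 \right)} \left(\left(-4 - 1\right) + A\right) - 2 = 2 \left(\left(-4 - 1\right) - \frac{3}{2}\right) - 2 = 2 \left(-5 - \frac{3}{2}\right) - 2 = 2 \left(- \frac{13}{2}\right) - 2 = -13 - 2 = -15$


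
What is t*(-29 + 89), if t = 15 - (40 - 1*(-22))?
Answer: -2820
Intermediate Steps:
t = -47 (t = 15 - (40 + 22) = 15 - 1*62 = 15 - 62 = -47)
t*(-29 + 89) = -47*(-29 + 89) = -47*60 = -2820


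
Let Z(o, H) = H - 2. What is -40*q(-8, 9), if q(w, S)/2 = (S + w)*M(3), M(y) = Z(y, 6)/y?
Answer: -320/3 ≈ -106.67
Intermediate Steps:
Z(o, H) = -2 + H
M(y) = 4/y (M(y) = (-2 + 6)/y = 4/y)
q(w, S) = 8*S/3 + 8*w/3 (q(w, S) = 2*((S + w)*(4/3)) = 2*(4*S/3 + 4*w/3) = 8*S/3 + 8*w/3)
-40*q(-8, 9) = -40*((8/3)*9 + (8/3)*(-8)) = -40*(24 - 64/3) = -40*8/3 = -320/3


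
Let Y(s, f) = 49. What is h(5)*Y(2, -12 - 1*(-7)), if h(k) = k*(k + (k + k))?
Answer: 3675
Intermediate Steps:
h(k) = 3*k² (h(k) = k*(k + 2*k) = k*(3*k) = 3*k²)
h(5)*Y(2, -12 - 1*(-7)) = (3*5²)*49 = (3*25)*49 = 75*49 = 3675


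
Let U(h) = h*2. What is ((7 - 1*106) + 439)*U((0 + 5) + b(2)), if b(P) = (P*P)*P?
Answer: 8840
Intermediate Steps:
b(P) = P³ (b(P) = P²*P = P³)
U(h) = 2*h
((7 - 1*106) + 439)*U((0 + 5) + b(2)) = ((7 - 1*106) + 439)*(2*((0 + 5) + 2³)) = ((7 - 106) + 439)*(2*(5 + 8)) = (-99 + 439)*(2*13) = 340*26 = 8840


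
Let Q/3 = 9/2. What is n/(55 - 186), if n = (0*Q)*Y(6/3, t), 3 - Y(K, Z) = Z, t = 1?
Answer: 0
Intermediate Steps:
Q = 27/2 (Q = 3*(9/2) = 27/2 ≈ 13.500)
Y(K, Z) = 3 - Z
n = 0 (n = (0*(27/2))*(3 - 1*1) = 0*(3 - 1) = 0*2 = 0)
n/(55 - 186) = 0/(55 - 186) = 0/(-131) = 0*(-1/131) = 0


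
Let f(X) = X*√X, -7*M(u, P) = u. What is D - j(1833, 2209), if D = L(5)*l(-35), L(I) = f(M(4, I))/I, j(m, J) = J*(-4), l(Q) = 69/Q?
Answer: 8836 + 552*I*√7/8575 ≈ 8836.0 + 0.17032*I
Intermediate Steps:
M(u, P) = -u/7
f(X) = X^(3/2)
j(m, J) = -4*J
L(I) = -8*I*√7/(49*I) (L(I) = (-⅐*4)^(3/2)/I = (-4/7)^(3/2)/I = (-8*I*√7/49)/I = -8*I*√7/(49*I))
D = 552*I*√7/8575 (D = (-8/49*I*√7/5)*(69/(-35)) = (-8/49*I*√7*⅕)*(69*(-1/35)) = -8*I*√7/245*(-69/35) = 552*I*√7/8575 ≈ 0.17032*I)
D - j(1833, 2209) = 552*I*√7/8575 - (-4)*2209 = 552*I*√7/8575 - 1*(-8836) = 552*I*√7/8575 + 8836 = 8836 + 552*I*√7/8575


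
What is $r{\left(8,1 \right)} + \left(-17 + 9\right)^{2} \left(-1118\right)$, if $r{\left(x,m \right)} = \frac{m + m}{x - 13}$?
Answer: $- \frac{357762}{5} \approx -71552.0$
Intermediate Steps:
$r{\left(x,m \right)} = \frac{2 m}{-13 + x}$
$r{\left(8,1 \right)} + \left(-17 + 9\right)^{2} \left(-1118\right) = 2 \cdot 1 \frac{1}{-13 + 8} + \left(-17 + 9\right)^{2} \left(-1118\right) = 2 \cdot 1 \frac{1}{-5} + \left(-8\right)^{2} \left(-1118\right) = 2 \cdot 1 \left(- \frac{1}{5}\right) + 64 \left(-1118\right) = - \frac{2}{5} - 71552 = - \frac{357762}{5}$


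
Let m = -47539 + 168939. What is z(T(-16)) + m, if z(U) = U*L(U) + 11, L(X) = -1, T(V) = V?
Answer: 121427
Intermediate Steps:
m = 121400
z(U) = 11 - U (z(U) = U*(-1) + 11 = -U + 11 = 11 - U)
z(T(-16)) + m = (11 - 1*(-16)) + 121400 = (11 + 16) + 121400 = 27 + 121400 = 121427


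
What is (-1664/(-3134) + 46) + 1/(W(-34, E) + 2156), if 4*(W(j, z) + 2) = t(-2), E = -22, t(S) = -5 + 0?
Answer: 627868722/13493437 ≈ 46.531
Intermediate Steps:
t(S) = -5
W(j, z) = -13/4 (W(j, z) = -2 + (¼)*(-5) = -2 - 5/4 = -13/4)
(-1664/(-3134) + 46) + 1/(W(-34, E) + 2156) = (-1664/(-3134) + 46) + 1/(-13/4 + 2156) = (-1664*(-1/3134) + 46) + 1/(8611/4) = (832/1567 + 46) + 4/8611 = 72914/1567 + 4/8611 = 627868722/13493437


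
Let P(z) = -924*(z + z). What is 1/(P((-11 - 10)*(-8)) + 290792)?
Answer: -1/19672 ≈ -5.0834e-5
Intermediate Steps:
P(z) = -1848*z
1/(P((-11 - 10)*(-8)) + 290792) = 1/(-1848*(-11 - 10)*(-8) + 290792) = 1/(-(-38808)*(-8) + 290792) = 1/(-1848*168 + 290792) = 1/(-310464 + 290792) = 1/(-19672) = -1/19672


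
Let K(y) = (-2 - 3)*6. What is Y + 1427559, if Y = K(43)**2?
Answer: 1428459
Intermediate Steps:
K(y) = -30 (K(y) = -5*6 = -30)
Y = 900 (Y = (-30)**2 = 900)
Y + 1427559 = 900 + 1427559 = 1428459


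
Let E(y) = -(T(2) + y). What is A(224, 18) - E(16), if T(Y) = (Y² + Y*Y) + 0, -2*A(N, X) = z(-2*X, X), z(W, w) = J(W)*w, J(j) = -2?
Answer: 42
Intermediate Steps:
z(W, w) = -2*w
A(N, X) = X (A(N, X) = -(-1)*X = X)
T(Y) = 2*Y² (T(Y) = (Y² + Y²) + 0 = 2*Y² + 0 = 2*Y²)
E(y) = -8 - y (E(y) = -(2*2² + y) = -(2*4 + y) = -(8 + y) = -8 - y)
A(224, 18) - E(16) = 18 - (-8 - 1*16) = 18 - (-8 - 16) = 18 - 1*(-24) = 18 + 24 = 42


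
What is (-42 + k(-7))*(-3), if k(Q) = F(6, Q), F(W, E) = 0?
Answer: 126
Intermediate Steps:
k(Q) = 0
(-42 + k(-7))*(-3) = (-42 + 0)*(-3) = -42*(-3) = 126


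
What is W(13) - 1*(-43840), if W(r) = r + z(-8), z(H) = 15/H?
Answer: 350809/8 ≈ 43851.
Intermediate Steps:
W(r) = -15/8 + r (W(r) = r + 15/(-8) = r + 15*(-⅛) = r - 15/8 = -15/8 + r)
W(13) - 1*(-43840) = (-15/8 + 13) - 1*(-43840) = 89/8 + 43840 = 350809/8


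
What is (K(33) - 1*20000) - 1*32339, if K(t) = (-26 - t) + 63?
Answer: -52335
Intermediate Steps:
K(t) = 37 - t
(K(33) - 1*20000) - 1*32339 = ((37 - 1*33) - 1*20000) - 1*32339 = ((37 - 33) - 20000) - 32339 = (4 - 20000) - 32339 = -19996 - 32339 = -52335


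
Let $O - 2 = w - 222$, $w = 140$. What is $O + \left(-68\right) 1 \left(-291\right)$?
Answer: $19708$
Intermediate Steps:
$O = -80$ ($O = 2 + \left(140 - 222\right) = 2 - 82 = -80$)
$O + \left(-68\right) 1 \left(-291\right) = -80 + \left(-68\right) 1 \left(-291\right) = -80 - -19788 = -80 + 19788 = 19708$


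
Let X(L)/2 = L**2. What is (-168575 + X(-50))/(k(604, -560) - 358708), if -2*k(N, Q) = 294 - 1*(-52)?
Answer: 54525/119627 ≈ 0.45579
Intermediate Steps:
k(N, Q) = -173 (k(N, Q) = -(294 - 1*(-52))/2 = -(294 + 52)/2 = -1/2*346 = -173)
X(L) = 2*L**2
(-168575 + X(-50))/(k(604, -560) - 358708) = (-168575 + 2*(-50)**2)/(-173 - 358708) = (-168575 + 2*2500)/(-358881) = (-168575 + 5000)*(-1/358881) = -163575*(-1/358881) = 54525/119627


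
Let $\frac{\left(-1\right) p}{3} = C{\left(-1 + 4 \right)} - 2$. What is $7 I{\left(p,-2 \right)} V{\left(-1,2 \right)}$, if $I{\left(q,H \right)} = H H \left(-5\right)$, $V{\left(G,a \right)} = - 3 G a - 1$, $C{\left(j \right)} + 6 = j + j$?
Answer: $-700$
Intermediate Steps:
$C{\left(j \right)} = -6 + 2 j$ ($C{\left(j \right)} = -6 + \left(j + j\right) = -6 + 2 j$)
$V{\left(G,a \right)} = -1 - 3 G a$ ($V{\left(G,a \right)} = - 3 G a - 1 = -1 - 3 G a$)
$p = 6$ ($p = - 3 \left(\left(-6 + 2 \left(-1 + 4\right)\right) - 2\right) = - 3 \left(\left(-6 + 2 \cdot 3\right) - 2\right) = - 3 \left(\left(-6 + 6\right) - 2\right) = - 3 \left(0 - 2\right) = \left(-3\right) \left(-2\right) = 6$)
$I{\left(q,H \right)} = - 5 H^{2}$ ($I{\left(q,H \right)} = H^{2} \left(-5\right) = - 5 H^{2}$)
$7 I{\left(p,-2 \right)} V{\left(-1,2 \right)} = 7 \left(- 5 \left(-2\right)^{2}\right) \left(-1 - \left(-3\right) 2\right) = 7 \left(\left(-5\right) 4\right) \left(-1 + 6\right) = 7 \left(-20\right) 5 = \left(-140\right) 5 = -700$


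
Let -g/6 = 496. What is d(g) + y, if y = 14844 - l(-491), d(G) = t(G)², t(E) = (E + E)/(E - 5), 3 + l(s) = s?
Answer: 136334431322/8886361 ≈ 15342.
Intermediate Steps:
l(s) = -3 + s
g = -2976 (g = -6*496 = -2976)
t(E) = 2*E/(-5 + E) (t(E) = (2*E)/(-5 + E) = 2*E/(-5 + E))
d(G) = 4*G²/(-5 + G)² (d(G) = (2*G/(-5 + G))² = 4*G²/(-5 + G)²)
y = 15338 (y = 14844 - (-3 - 491) = 14844 - 1*(-494) = 14844 + 494 = 15338)
d(g) + y = 4*(-2976)²/(-5 - 2976)² + 15338 = 4*8856576/(-2981)² + 15338 = 4*8856576*(1/8886361) + 15338 = 35426304/8886361 + 15338 = 136334431322/8886361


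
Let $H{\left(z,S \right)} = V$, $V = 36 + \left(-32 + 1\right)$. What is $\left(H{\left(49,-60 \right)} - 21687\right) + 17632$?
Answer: $-4050$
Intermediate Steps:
$V = 5$ ($V = 36 - 31 = 5$)
$H{\left(z,S \right)} = 5$
$\left(H{\left(49,-60 \right)} - 21687\right) + 17632 = \left(5 - 21687\right) + 17632 = -21682 + 17632 = -4050$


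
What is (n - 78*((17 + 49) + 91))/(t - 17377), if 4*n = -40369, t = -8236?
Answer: 89353/102452 ≈ 0.87214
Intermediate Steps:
n = -40369/4 (n = (1/4)*(-40369) = -40369/4 ≈ -10092.)
(n - 78*((17 + 49) + 91))/(t - 17377) = (-40369/4 - 78*((17 + 49) + 91))/(-8236 - 17377) = (-40369/4 - 78*(66 + 91))/(-25613) = (-40369/4 - 78*157)*(-1/25613) = (-40369/4 - 12246)*(-1/25613) = -89353/4*(-1/25613) = 89353/102452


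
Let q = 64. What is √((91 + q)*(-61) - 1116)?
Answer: 31*I*√11 ≈ 102.82*I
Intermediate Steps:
√((91 + q)*(-61) - 1116) = √((91 + 64)*(-61) - 1116) = √(155*(-61) - 1116) = √(-9455 - 1116) = √(-10571) = 31*I*√11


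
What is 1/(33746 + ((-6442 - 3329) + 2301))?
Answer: 1/26276 ≈ 3.8058e-5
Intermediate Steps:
1/(33746 + ((-6442 - 3329) + 2301)) = 1/(33746 + (-9771 + 2301)) = 1/(33746 - 7470) = 1/26276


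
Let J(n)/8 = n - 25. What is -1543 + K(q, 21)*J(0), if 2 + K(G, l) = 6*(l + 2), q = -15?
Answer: -28743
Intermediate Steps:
K(G, l) = 10 + 6*l (K(G, l) = -2 + 6*(l + 2) = -2 + 6*(2 + l) = -2 + (12 + 6*l) = 10 + 6*l)
J(n) = -200 + 8*n (J(n) = 8*(n - 25) = 8*(-25 + n) = -200 + 8*n)
-1543 + K(q, 21)*J(0) = -1543 + (10 + 6*21)*(-200 + 8*0) = -1543 + (10 + 126)*(-200 + 0) = -1543 + 136*(-200) = -1543 - 27200 = -28743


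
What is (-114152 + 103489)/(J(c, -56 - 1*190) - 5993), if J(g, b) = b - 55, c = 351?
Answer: 10663/6294 ≈ 1.6942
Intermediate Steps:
J(g, b) = -55 + b
(-114152 + 103489)/(J(c, -56 - 1*190) - 5993) = (-114152 + 103489)/((-55 + (-56 - 1*190)) - 5993) = -10663/((-55 + (-56 - 190)) - 5993) = -10663/((-55 - 246) - 5993) = -10663/(-301 - 5993) = -10663/(-6294) = -10663*(-1/6294) = 10663/6294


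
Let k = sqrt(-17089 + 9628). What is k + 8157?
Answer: 8157 + 3*I*sqrt(829) ≈ 8157.0 + 86.377*I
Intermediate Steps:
k = 3*I*sqrt(829) (k = sqrt(-7461) = 3*I*sqrt(829) ≈ 86.377*I)
k + 8157 = 3*I*sqrt(829) + 8157 = 8157 + 3*I*sqrt(829)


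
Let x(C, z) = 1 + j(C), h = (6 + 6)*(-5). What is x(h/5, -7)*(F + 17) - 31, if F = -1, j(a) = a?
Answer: -207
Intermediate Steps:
h = -60 (h = 12*(-5) = -60)
x(C, z) = 1 + C
x(h/5, -7)*(F + 17) - 31 = (1 - 60/5)*(-1 + 17) - 31 = (1 - 60*1/5)*16 - 31 = (1 - 12)*16 - 31 = -11*16 - 31 = -176 - 31 = -207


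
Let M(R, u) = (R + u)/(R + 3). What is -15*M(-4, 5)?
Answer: 15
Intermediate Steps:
M(R, u) = (R + u)/(3 + R)
-15*M(-4, 5) = -15*(-4 + 5)/(3 - 4) = -15/(-1) = -(-15) = -15*(-1) = 15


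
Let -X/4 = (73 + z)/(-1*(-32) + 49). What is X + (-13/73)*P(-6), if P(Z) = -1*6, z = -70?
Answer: 1814/1971 ≈ 0.92035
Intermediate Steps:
P(Z) = -6
X = -4/27 (X = -4*(73 - 70)/(-1*(-32) + 49) = -12/(32 + 49) = -12/81 = -4*1/27 = -4/27 ≈ -0.14815)
X + (-13/73)*P(-6) = -4/27 - 13/73*(-6) = -4/27 + 78/73 = 1814/1971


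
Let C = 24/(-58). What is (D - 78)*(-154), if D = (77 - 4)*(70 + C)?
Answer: -22338008/29 ≈ -7.7028e+5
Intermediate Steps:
C = -12/29 (C = 24*(-1/58) = -12/29 ≈ -0.41379)
D = 147314/29 (D = (77 - 4)*(70 - 12/29) = 73*(2018/29) = 147314/29 ≈ 5079.8)
(D - 78)*(-154) = (147314/29 - 78)*(-154) = (145052/29)*(-154) = -22338008/29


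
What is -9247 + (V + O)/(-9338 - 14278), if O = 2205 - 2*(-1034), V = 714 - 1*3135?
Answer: -54594751/5904 ≈ -9247.1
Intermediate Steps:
V = -2421 (V = 714 - 3135 = -2421)
O = 4273 (O = 2205 + 2068 = 4273)
-9247 + (V + O)/(-9338 - 14278) = -9247 + (-2421 + 4273)/(-9338 - 14278) = -9247 + 1852/(-23616) = -9247 + 1852*(-1/23616) = -9247 - 463/5904 = -54594751/5904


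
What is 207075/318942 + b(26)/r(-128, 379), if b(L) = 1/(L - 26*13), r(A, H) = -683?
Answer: 62859221/96816616 ≈ 0.64926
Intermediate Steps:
b(L) = 1/(-338 + L) (b(L) = 1/(L - 338) = 1/(-338 + L))
207075/318942 + b(26)/r(-128, 379) = 207075/318942 + 1/((-338 + 26)*(-683)) = 207075*(1/318942) - 1/683/(-312) = 69025/106314 - 1/312*(-1/683) = 69025/106314 + 1/213096 = 62859221/96816616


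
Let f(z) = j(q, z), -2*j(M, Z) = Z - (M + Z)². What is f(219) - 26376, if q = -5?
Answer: -7175/2 ≈ -3587.5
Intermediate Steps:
j(M, Z) = (M + Z)²/2 - Z/2 (j(M, Z) = -(Z - (M + Z)²)/2 = (M + Z)²/2 - Z/2)
f(z) = (-5 + z)²/2 - z/2
f(219) - 26376 = ((-5 + 219)²/2 - ½*219) - 26376 = ((½)*214² - 219/2) - 26376 = ((½)*45796 - 219/2) - 26376 = (22898 - 219/2) - 26376 = 45577/2 - 26376 = -7175/2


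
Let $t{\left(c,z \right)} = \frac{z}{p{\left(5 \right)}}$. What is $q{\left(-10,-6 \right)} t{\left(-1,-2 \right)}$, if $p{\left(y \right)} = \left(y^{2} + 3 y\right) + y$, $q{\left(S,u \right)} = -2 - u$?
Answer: $- \frac{8}{45} \approx -0.17778$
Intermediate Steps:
$p{\left(y \right)} = y^{2} + 4 y$
$t{\left(c,z \right)} = \frac{z}{45}$ ($t{\left(c,z \right)} = \frac{z}{5 \left(4 + 5\right)} = \frac{z}{5 \cdot 9} = \frac{z}{45}$)
$q{\left(-10,-6 \right)} t{\left(-1,-2 \right)} = \left(-2 - -6\right) \frac{1}{45} \left(-2\right) = \left(-2 + 6\right) \left(- \frac{2}{45}\right) = 4 \left(- \frac{2}{45}\right) = - \frac{8}{45}$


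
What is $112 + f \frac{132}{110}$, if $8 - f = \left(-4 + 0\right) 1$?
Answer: $\frac{632}{5} \approx 126.4$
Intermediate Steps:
$f = 12$ ($f = 8 - \left(-4 + 0\right) 1 = 8 - \left(-4\right) 1 = 8 - -4 = 8 + 4 = 12$)
$112 + f \frac{132}{110} = 112 + 12 \cdot \frac{132}{110} = 112 + 12 \cdot 132 \cdot \frac{1}{110} = 112 + 12 \cdot \frac{6}{5} = 112 + \frac{72}{5} = \frac{632}{5}$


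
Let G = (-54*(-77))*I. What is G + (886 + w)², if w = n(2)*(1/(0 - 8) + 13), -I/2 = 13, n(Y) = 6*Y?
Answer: 3898129/4 ≈ 9.7453e+5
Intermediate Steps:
I = -26 (I = -2*13 = -26)
w = 309/2 (w = (6*2)*(1/(0 - 8) + 13) = 12*(1/(-8) + 13) = 12*(-⅛ + 13) = 12*(103/8) = 309/2 ≈ 154.50)
G = -108108 (G = -54*(-77)*(-26) = 4158*(-26) = -108108)
G + (886 + w)² = -108108 + (886 + 309/2)² = -108108 + (2081/2)² = -108108 + 4330561/4 = 3898129/4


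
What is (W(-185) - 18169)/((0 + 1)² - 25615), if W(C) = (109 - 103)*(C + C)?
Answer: 20389/25614 ≈ 0.79601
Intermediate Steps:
W(C) = 12*C (W(C) = 6*(2*C) = 12*C)
(W(-185) - 18169)/((0 + 1)² - 25615) = (12*(-185) - 18169)/((0 + 1)² - 25615) = (-2220 - 18169)/(1² - 25615) = -20389/(1 - 25615) = -20389/(-25614) = -20389*(-1/25614) = 20389/25614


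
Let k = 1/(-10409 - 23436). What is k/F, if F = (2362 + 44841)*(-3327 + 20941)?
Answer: -1/28139871613490 ≈ -3.5537e-14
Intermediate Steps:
F = 831433642 (F = 47203*17614 = 831433642)
k = -1/33845 (k = 1/(-33845) = -1/33845 ≈ -2.9546e-5)
k/F = -1/33845/831433642 = -1/33845*1/831433642 = -1/28139871613490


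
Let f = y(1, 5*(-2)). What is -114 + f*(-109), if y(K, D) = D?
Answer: 976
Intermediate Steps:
f = -10 (f = 5*(-2) = -10)
-114 + f*(-109) = -114 - 10*(-109) = -114 + 1090 = 976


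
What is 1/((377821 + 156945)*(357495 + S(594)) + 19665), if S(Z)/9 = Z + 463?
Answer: 1/196263419793 ≈ 5.0952e-12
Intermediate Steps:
S(Z) = 4167 + 9*Z (S(Z) = 9*(Z + 463) = 9*(463 + Z) = 4167 + 9*Z)
1/((377821 + 156945)*(357495 + S(594)) + 19665) = 1/((377821 + 156945)*(357495 + (4167 + 9*594)) + 19665) = 1/(534766*(357495 + (4167 + 5346)) + 19665) = 1/(534766*(357495 + 9513) + 19665) = 1/(534766*367008 + 19665) = 1/(196263400128 + 19665) = 1/196263419793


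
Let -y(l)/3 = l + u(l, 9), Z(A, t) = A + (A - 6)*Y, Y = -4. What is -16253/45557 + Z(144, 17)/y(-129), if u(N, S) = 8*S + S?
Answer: -871987/273342 ≈ -3.1901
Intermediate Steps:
u(N, S) = 9*S
Z(A, t) = 24 - 3*A (Z(A, t) = A + (A - 6)*(-4) = A + (-6 + A)*(-4) = A + (24 - 4*A) = 24 - 3*A)
y(l) = -243 - 3*l (y(l) = -3*(l + 9*9) = -3*(l + 81) = -3*(81 + l) = -243 - 3*l)
-16253/45557 + Z(144, 17)/y(-129) = -16253/45557 + (24 - 3*144)/(-243 - 3*(-129)) = -16253*1/45557 + (24 - 432)/(-243 + 387) = -16253/45557 - 408/144 = -16253/45557 - 408*1/144 = -16253/45557 - 17/6 = -871987/273342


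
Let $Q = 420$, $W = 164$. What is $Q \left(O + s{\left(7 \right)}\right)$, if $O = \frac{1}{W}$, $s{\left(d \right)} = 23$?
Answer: $\frac{396165}{41} \approx 9662.6$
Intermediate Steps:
$O = \frac{1}{164} \approx 0.0060976$
$Q \left(O + s{\left(7 \right)}\right) = 420 \left(\frac{1}{164} + 23\right) = 420 \cdot \frac{3773}{164} = \frac{396165}{41}$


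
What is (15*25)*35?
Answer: 13125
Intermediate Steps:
(15*25)*35 = 375*35 = 13125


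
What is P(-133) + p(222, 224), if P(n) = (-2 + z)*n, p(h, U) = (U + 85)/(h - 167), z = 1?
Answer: 7624/55 ≈ 138.62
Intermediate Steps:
p(h, U) = (85 + U)/(-167 + h)
P(n) = -n (P(n) = (-2 + 1)*n = -n)
P(-133) + p(222, 224) = -1*(-133) + (85 + 224)/(-167 + 222) = 133 + 309/55 = 7624/55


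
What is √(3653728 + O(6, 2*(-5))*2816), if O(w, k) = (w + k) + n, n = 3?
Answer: 4*√228182 ≈ 1910.7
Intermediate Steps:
O(w, k) = 3 + k + w (O(w, k) = (w + k) + 3 = (k + w) + 3 = 3 + k + w)
√(3653728 + O(6, 2*(-5))*2816) = √(3653728 + (3 + 2*(-5) + 6)*2816) = √(3653728 + (3 - 10 + 6)*2816) = √(3653728 - 1*2816) = √(3653728 - 2816) = √3650912 = 4*√228182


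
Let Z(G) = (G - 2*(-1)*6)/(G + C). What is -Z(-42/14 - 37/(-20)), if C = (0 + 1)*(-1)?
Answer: 217/43 ≈ 5.0465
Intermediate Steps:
C = -1 (C = 1*(-1) = -1)
Z(G) = (12 + G)/(-1 + G) (Z(G) = (G - 2*(-1)*6)/(G - 1) = (G + 2*6)/(-1 + G) = (G + 12)/(-1 + G) = (12 + G)/(-1 + G))
-Z(-42/14 - 37/(-20)) = -(12 + (-42/14 - 37/(-20)))/(-1 + (-42/14 - 37/(-20))) = -(12 + (-42*1/14 - 37*(-1/20)))/(-1 + (-42*1/14 - 37*(-1/20))) = -(12 + (-3 + 37/20))/(-1 + (-3 + 37/20)) = -(12 - 23/20)/(-1 - 23/20) = -217/((-43/20)*20) = -(-20)*217/(43*20) = -1*(-217/43) = 217/43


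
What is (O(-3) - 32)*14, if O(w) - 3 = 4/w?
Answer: -1274/3 ≈ -424.67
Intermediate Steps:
O(w) = 3 + 4/w
(O(-3) - 32)*14 = ((3 + 4/(-3)) - 32)*14 = ((3 + 4*(-1/3)) - 32)*14 = ((3 - 4/3) - 32)*14 = (5/3 - 32)*14 = -91/3*14 = -1274/3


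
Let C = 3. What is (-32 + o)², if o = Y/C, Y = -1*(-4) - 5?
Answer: 9409/9 ≈ 1045.4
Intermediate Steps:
Y = -1 (Y = 4 - 5 = -1)
o = -⅓ (o = -1/3 = -1*⅓ = -⅓ ≈ -0.33333)
(-32 + o)² = (-32 - ⅓)² = (-97/3)² = 9409/9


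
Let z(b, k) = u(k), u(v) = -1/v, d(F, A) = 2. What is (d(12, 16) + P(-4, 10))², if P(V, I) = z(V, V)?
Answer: 81/16 ≈ 5.0625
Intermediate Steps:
z(b, k) = -1/k
P(V, I) = -1/V
(d(12, 16) + P(-4, 10))² = (2 - 1/(-4))² = (2 - 1*(-¼))² = (2 + ¼)² = (9/4)² = 81/16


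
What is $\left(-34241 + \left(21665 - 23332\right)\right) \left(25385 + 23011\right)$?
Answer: $-1737803568$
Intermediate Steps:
$\left(-34241 + \left(21665 - 23332\right)\right) \left(25385 + 23011\right) = \left(-34241 + \left(21665 - 23332\right)\right) 48396 = \left(-34241 - 1667\right) 48396 = \left(-35908\right) 48396 = -1737803568$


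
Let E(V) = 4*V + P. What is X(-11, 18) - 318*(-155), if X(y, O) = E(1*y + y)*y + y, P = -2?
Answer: 50269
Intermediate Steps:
E(V) = -2 + 4*V (E(V) = 4*V - 2 = -2 + 4*V)
X(y, O) = y + y*(-2 + 8*y) (X(y, O) = (-2 + 4*(1*y + y))*y + y = (-2 + 4*(y + y))*y + y = (-2 + 4*(2*y))*y + y = (-2 + 8*y)*y + y = y*(-2 + 8*y) + y = y + y*(-2 + 8*y))
X(-11, 18) - 318*(-155) = -11*(-1 + 8*(-11)) - 318*(-155) = -11*(-1 - 88) + 49290 = -11*(-89) + 49290 = 979 + 49290 = 50269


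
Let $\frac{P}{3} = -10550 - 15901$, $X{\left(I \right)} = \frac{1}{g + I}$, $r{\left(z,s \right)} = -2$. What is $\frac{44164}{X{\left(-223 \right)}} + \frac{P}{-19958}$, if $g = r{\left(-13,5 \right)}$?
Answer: $- \frac{198320570847}{19958} \approx -9.9369 \cdot 10^{6}$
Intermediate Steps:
$g = -2$
$X{\left(I \right)} = \frac{1}{-2 + I}$
$P = -79353$ ($P = 3 \left(-10550 - 15901\right) = 3 \left(-26451\right) = -79353$)
$\frac{44164}{X{\left(-223 \right)}} + \frac{P}{-19958} = \frac{44164}{\frac{1}{-2 - 223}} - \frac{79353}{-19958} = \frac{44164}{\frac{1}{-225}} - - \frac{79353}{19958} = \frac{44164}{- \frac{1}{225}} + \frac{79353}{19958} = 44164 \left(-225\right) + \frac{79353}{19958} = -9936900 + \frac{79353}{19958} = - \frac{198320570847}{19958}$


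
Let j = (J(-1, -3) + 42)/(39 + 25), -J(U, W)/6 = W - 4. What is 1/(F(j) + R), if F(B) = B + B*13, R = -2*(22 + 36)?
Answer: -8/781 ≈ -0.010243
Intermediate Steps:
J(U, W) = 24 - 6*W (J(U, W) = -6*(W - 4) = -6*(-4 + W) = 24 - 6*W)
j = 21/16 (j = ((24 - 6*(-3)) + 42)/(39 + 25) = ((24 + 18) + 42)/64 = (42 + 42)*(1/64) = 84*(1/64) = 21/16 ≈ 1.3125)
R = -116 (R = -2*58 = -116)
F(B) = 14*B (F(B) = B + 13*B = 14*B)
1/(F(j) + R) = 1/(14*(21/16) - 116) = 1/(147/8 - 116) = 1/(-781/8) = -8/781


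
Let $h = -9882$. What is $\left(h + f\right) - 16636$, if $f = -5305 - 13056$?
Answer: $-44879$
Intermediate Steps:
$f = -18361$
$\left(h + f\right) - 16636 = \left(-9882 - 18361\right) - 16636 = -28243 - 16636 = -44879$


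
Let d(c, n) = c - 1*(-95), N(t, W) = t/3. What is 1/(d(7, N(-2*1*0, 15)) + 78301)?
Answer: 1/78403 ≈ 1.2755e-5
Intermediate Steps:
N(t, W) = t/3 (N(t, W) = t*(⅓) = t/3)
d(c, n) = 95 + c (d(c, n) = c + 95 = 95 + c)
1/(d(7, N(-2*1*0, 15)) + 78301) = 1/((95 + 7) + 78301) = 1/(102 + 78301) = 1/78403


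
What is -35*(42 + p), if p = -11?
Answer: -1085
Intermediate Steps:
-35*(42 + p) = -35*(42 - 11) = -35*31 = -1085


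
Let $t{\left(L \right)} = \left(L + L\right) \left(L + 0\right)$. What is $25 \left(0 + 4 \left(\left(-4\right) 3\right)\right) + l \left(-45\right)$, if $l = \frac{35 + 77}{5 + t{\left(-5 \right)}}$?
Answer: $- \frac{14208}{11} \approx -1291.6$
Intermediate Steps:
$t{\left(L \right)} = 2 L^{2}$ ($t{\left(L \right)} = 2 L L = 2 L^{2}$)
$l = \frac{112}{55}$ ($l = \frac{35 + 77}{5 + 2 \left(-5\right)^{2}} = \frac{112}{5 + 2 \cdot 25} = \frac{112}{5 + 50} = \frac{112}{55} \approx 2.0364$)
$25 \left(0 + 4 \left(\left(-4\right) 3\right)\right) + l \left(-45\right) = 25 \left(0 + 4 \left(\left(-4\right) 3\right)\right) + \frac{112}{55} \left(-45\right) = 25 \left(0 + 4 \left(-12\right)\right) - \frac{1008}{11} = 25 \left(0 - 48\right) - \frac{1008}{11} = 25 \left(-48\right) - \frac{1008}{11} = -1200 - \frac{1008}{11} = - \frac{14208}{11}$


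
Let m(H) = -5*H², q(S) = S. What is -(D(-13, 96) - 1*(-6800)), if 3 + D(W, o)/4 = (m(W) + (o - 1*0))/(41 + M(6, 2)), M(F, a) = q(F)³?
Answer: -1741520/257 ≈ -6776.3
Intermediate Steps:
M(F, a) = F³
D(W, o) = -12 - 20*W²/257 + 4*o/257 (D(W, o) = -12 + 4*((-5*W² + (o - 1*0))/(41 + 6³)) = -12 + 4*((-5*W² + (o + 0))/(41 + 216)) = -12 + 4*((-5*W² + o)/257) = -12 + 4*((o - 5*W²)*(1/257)) = -12 + 4*(-5*W²/257 + o/257) = -12 + (-20*W²/257 + 4*o/257) = -12 - 20*W²/257 + 4*o/257)
-(D(-13, 96) - 1*(-6800)) = -((-12 - 20/257*(-13)² + (4/257)*96) - 1*(-6800)) = -((-12 - 20/257*169 + 384/257) + 6800) = -((-12 - 3380/257 + 384/257) + 6800) = -(-6080/257 + 6800) = -1*1741520/257 = -1741520/257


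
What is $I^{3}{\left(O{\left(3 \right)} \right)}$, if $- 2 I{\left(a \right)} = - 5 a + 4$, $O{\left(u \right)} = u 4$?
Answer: $21952$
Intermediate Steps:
$O{\left(u \right)} = 4 u$
$I{\left(a \right)} = -2 + \frac{5 a}{2}$ ($I{\left(a \right)} = - \frac{- 5 a + 4}{2} = - \frac{4 - 5 a}{2} = -2 + \frac{5 a}{2}$)
$I^{3}{\left(O{\left(3 \right)} \right)} = \left(-2 + \frac{5 \cdot 4 \cdot 3}{2}\right)^{3} = \left(-2 + \frac{5}{2} \cdot 12\right)^{3} = \left(-2 + 30\right)^{3} = 28^{3} = 21952$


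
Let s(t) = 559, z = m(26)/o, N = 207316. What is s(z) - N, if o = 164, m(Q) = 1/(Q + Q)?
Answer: -206757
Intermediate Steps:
m(Q) = 1/(2*Q)
z = 1/8528 (z = ((1/2)/26)/164 = ((1/2)*(1/26))*(1/164) = (1/52)*(1/164) = 1/8528 ≈ 0.00011726)
s(z) - N = 559 - 1*207316 = 559 - 207316 = -206757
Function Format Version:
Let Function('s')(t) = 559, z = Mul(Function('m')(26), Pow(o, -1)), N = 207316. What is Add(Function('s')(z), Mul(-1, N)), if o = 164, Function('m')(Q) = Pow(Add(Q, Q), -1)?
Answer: -206757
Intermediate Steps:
Function('m')(Q) = Mul(Rational(1, 2), Pow(Q, -1)) (Function('m')(Q) = Pow(Mul(2, Q), -1) = Mul(Rational(1, 2), Pow(Q, -1)))
z = Rational(1, 8528) (z = Mul(Mul(Rational(1, 2), Pow(26, -1)), Pow(164, -1)) = Mul(Mul(Rational(1, 2), Rational(1, 26)), Rational(1, 164)) = Mul(Rational(1, 52), Rational(1, 164)) = Rational(1, 8528) ≈ 0.00011726)
Add(Function('s')(z), Mul(-1, N)) = Add(559, Mul(-1, 207316)) = Add(559, -207316) = -206757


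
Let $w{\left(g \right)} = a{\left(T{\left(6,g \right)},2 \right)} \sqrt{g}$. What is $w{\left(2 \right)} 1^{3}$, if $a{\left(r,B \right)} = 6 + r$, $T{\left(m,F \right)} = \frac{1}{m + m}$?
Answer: $\frac{73 \sqrt{2}}{12} \approx 8.6031$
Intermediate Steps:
$T{\left(m,F \right)} = \frac{1}{2 m}$
$w{\left(g \right)} = \frac{73 \sqrt{g}}{12}$ ($w{\left(g \right)} = \left(6 + \frac{1}{2 \cdot 6}\right) \sqrt{g} = \left(6 + \frac{1}{2} \cdot \frac{1}{6}\right) \sqrt{g} = \left(6 + \frac{1}{12}\right) \sqrt{g} = \frac{73 \sqrt{g}}{12}$)
$w{\left(2 \right)} 1^{3} = \frac{73 \sqrt{2}}{12} \cdot 1^{3} = \frac{73 \sqrt{2}}{12} \cdot 1 = \frac{73 \sqrt{2}}{12}$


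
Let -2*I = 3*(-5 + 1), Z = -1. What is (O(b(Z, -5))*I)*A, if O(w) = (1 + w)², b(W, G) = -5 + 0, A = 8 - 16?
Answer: -768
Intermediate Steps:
A = -8
b(W, G) = -5
I = 6 (I = -3*(-5 + 1)/2 = -3*(-4)/2 = -½*(-12) = 6)
(O(b(Z, -5))*I)*A = ((1 - 5)²*6)*(-8) = ((-4)²*6)*(-8) = (16*6)*(-8) = 96*(-8) = -768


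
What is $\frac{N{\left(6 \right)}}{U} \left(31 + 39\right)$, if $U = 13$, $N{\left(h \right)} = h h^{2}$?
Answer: $\frac{15120}{13} \approx 1163.1$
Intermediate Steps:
$N{\left(h \right)} = h^{3}$
$\frac{N{\left(6 \right)}}{U} \left(31 + 39\right) = \frac{6^{3}}{13} \left(31 + 39\right) = 216 \cdot \frac{1}{13} \cdot 70 = \frac{216}{13} \cdot 70 = \frac{15120}{13}$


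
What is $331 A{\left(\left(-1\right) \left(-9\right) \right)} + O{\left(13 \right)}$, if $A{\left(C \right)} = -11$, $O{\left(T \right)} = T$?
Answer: $-3628$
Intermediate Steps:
$331 A{\left(\left(-1\right) \left(-9\right) \right)} + O{\left(13 \right)} = 331 \left(-11\right) + 13 = -3641 + 13 = -3628$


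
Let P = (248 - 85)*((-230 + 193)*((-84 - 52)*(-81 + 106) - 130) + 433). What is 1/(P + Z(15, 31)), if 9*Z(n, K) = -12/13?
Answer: 39/833040347 ≈ 4.6816e-8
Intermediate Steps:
Z(n, K) = -4/39 (Z(n, K) = (-12/13)/9 = (-12*1/13)/9 = (1/9)*(-12/13) = -4/39)
P = 21360009 (P = 163*(-37*(-136*25 - 130) + 433) = 163*(-37*(-3400 - 130) + 433) = 163*(-37*(-3530) + 433) = 163*(130610 + 433) = 163*131043 = 21360009)
1/(P + Z(15, 31)) = 1/(21360009 - 4/39) = 1/(833040347/39) = 39/833040347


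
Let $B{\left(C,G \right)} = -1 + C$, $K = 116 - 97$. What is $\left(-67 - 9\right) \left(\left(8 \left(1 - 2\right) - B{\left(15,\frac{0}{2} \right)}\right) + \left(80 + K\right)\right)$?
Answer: $-5852$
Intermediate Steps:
$K = 19$ ($K = 116 - 97 = 19$)
$\left(-67 - 9\right) \left(\left(8 \left(1 - 2\right) - B{\left(15,\frac{0}{2} \right)}\right) + \left(80 + K\right)\right) = \left(-67 - 9\right) \left(\left(8 \left(1 - 2\right) - \left(-1 + 15\right)\right) + \left(80 + 19\right)\right) = - 76 \left(\left(8 \left(-1\right) - 14\right) + 99\right) = - 76 \left(\left(-8 - 14\right) + 99\right) = - 76 \left(-22 + 99\right) = \left(-76\right) 77 = -5852$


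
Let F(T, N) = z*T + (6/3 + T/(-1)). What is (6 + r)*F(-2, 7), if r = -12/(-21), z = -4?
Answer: 552/7 ≈ 78.857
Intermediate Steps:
F(T, N) = 2 - 5*T (F(T, N) = -4*T + (6/3 + T/(-1)) = -4*T + (6*(1/3) + T*(-1)) = -4*T + (2 - T) = 2 - 5*T)
r = 4/7 (r = -12*(-1/21) = 4/7 ≈ 0.57143)
(6 + r)*F(-2, 7) = (6 + 4/7)*(2 - 5*(-2)) = 46*(2 + 10)/7 = (46/7)*12 = 552/7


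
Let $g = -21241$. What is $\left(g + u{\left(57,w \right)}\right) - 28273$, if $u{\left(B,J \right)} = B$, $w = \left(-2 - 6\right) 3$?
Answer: $-49457$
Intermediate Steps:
$w = -24$ ($w = \left(-8\right) 3 = -24$)
$\left(g + u{\left(57,w \right)}\right) - 28273 = \left(-21241 + 57\right) - 28273 = -21184 - 28273 = -49457$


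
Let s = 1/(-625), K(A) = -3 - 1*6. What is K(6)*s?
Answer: 9/625 ≈ 0.014400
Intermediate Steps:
K(A) = -9 (K(A) = -3 - 6 = -9)
s = -1/625 ≈ -0.0016000
K(6)*s = -9*(-1/625) = 9/625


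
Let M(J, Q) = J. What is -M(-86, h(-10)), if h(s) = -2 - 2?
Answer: 86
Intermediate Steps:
h(s) = -4
-M(-86, h(-10)) = -1*(-86) = 86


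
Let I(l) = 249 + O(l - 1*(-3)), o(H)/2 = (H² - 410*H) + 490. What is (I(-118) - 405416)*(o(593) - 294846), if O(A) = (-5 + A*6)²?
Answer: -5981674424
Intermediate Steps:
O(A) = (-5 + 6*A)²
o(H) = 980 - 820*H + 2*H² (o(H) = 2*((H² - 410*H) + 490) = 2*(490 + H² - 410*H) = 980 - 820*H + 2*H²)
I(l) = 249 + (13 + 6*l)² (I(l) = 249 + (-5 + 6*(l - 1*(-3)))² = 249 + (-5 + 6*(l + 3))² = 249 + (-5 + 6*(3 + l))² = 249 + (-5 + (18 + 6*l))² = 249 + (13 + 6*l)²)
(I(-118) - 405416)*(o(593) - 294846) = ((249 + (13 + 6*(-118))²) - 405416)*((980 - 820*593 + 2*593²) - 294846) = ((249 + (13 - 708)²) - 405416)*((980 - 486260 + 2*351649) - 294846) = ((249 + (-695)²) - 405416)*((980 - 486260 + 703298) - 294846) = ((249 + 483025) - 405416)*(218018 - 294846) = (483274 - 405416)*(-76828) = 77858*(-76828) = -5981674424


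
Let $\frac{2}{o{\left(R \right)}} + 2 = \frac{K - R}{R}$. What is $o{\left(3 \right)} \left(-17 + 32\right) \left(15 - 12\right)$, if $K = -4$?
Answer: $- \frac{270}{13} \approx -20.769$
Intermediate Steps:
$o{\left(R \right)} = \frac{2}{-2 + \frac{-4 - R}{R}}$
$o{\left(3 \right)} \left(-17 + 32\right) \left(15 - 12\right) = \left(-2\right) 3 \frac{1}{4 + 3 \cdot 3} \left(-17 + 32\right) \left(15 - 12\right) = \left(-2\right) 3 \frac{1}{4 + 9} \cdot 15 \cdot 3 = \left(-2\right) 3 \cdot \frac{1}{13} \cdot 45 = \left(- \frac{6}{13}\right) 45 = - \frac{270}{13}$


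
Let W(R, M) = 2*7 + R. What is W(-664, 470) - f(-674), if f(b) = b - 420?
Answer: 444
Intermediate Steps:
f(b) = -420 + b
W(R, M) = 14 + R
W(-664, 470) - f(-674) = (14 - 664) - (-420 - 674) = -650 - 1*(-1094) = -650 + 1094 = 444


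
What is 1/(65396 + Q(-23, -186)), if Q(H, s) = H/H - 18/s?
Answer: 31/2027310 ≈ 1.5291e-5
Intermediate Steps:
Q(H, s) = 1 - 18/s
1/(65396 + Q(-23, -186)) = 1/(65396 + (-18 - 186)/(-186)) = 1/(65396 - 1/186*(-204)) = 1/(65396 + 34/31) = 1/(2027310/31) = 31/2027310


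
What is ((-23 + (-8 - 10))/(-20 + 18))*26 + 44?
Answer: 577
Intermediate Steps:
((-23 + (-8 - 10))/(-20 + 18))*26 + 44 = ((-23 - 18)/(-2))*26 + 44 = -41*(-½)*26 + 44 = (41/2)*26 + 44 = 533 + 44 = 577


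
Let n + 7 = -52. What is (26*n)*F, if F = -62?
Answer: 95108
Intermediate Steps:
n = -59 (n = -7 - 52 = -59)
(26*n)*F = (26*(-59))*(-62) = -1534*(-62) = 95108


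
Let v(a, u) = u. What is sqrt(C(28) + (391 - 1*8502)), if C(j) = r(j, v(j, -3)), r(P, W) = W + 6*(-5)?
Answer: 4*I*sqrt(509) ≈ 90.244*I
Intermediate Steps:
r(P, W) = -30 + W (r(P, W) = W - 30 = -30 + W)
C(j) = -33 (C(j) = -30 - 3 = -33)
sqrt(C(28) + (391 - 1*8502)) = sqrt(-33 + (391 - 1*8502)) = sqrt(-33 + (391 - 8502)) = sqrt(-33 - 8111) = sqrt(-8144) = 4*I*sqrt(509)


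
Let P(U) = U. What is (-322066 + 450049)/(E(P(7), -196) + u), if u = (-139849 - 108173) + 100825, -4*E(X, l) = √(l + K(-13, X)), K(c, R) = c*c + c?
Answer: -37677427302/43333913623 + 127983*I*√10/43333913623 ≈ -0.86947 + 9.3395e-6*I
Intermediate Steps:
K(c, R) = c + c² (K(c, R) = c² + c = c + c²)
E(X, l) = -√(156 + l)/4 (E(X, l) = -√(l - 13*(1 - 13))/4 = -√(l - 13*(-12))/4 = -√(l + 156)/4 = -√(156 + l)/4)
u = -147197 (u = -248022 + 100825 = -147197)
(-322066 + 450049)/(E(P(7), -196) + u) = (-322066 + 450049)/(-√(156 - 196)/4 - 147197) = 127983/(-I*√10/2 - 147197) = 127983/(-147197 - I*√10/2)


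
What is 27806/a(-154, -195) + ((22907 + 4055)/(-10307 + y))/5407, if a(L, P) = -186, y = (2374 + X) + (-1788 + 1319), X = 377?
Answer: -67030001499/448375475 ≈ -149.50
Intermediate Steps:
y = 2282 (y = (2374 + 377) + (-1788 + 1319) = 2751 - 469 = 2282)
27806/a(-154, -195) + ((22907 + 4055)/(-10307 + y))/5407 = 27806/(-186) + ((22907 + 4055)/(-10307 + 2282))/5407 = 27806*(-1/186) + (26962/(-8025))*(1/5407) = -13903/93 + (26962*(-1/8025))*(1/5407) = -13903/93 - 26962/8025*1/5407 = -13903/93 - 26962/43391175 = -67030001499/448375475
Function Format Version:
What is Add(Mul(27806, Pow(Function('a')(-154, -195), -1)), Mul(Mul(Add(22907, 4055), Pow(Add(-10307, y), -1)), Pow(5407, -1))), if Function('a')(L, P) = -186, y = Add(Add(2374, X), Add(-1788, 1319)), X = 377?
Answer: Rational(-67030001499, 448375475) ≈ -149.50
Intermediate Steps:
y = 2282 (y = Add(Add(2374, 377), Add(-1788, 1319)) = Add(2751, -469) = 2282)
Add(Mul(27806, Pow(Function('a')(-154, -195), -1)), Mul(Mul(Add(22907, 4055), Pow(Add(-10307, y), -1)), Pow(5407, -1))) = Add(Mul(27806, Pow(-186, -1)), Mul(Mul(Add(22907, 4055), Pow(Add(-10307, 2282), -1)), Pow(5407, -1))) = Add(Mul(27806, Rational(-1, 186)), Mul(Mul(26962, Pow(-8025, -1)), Rational(1, 5407))) = Add(Rational(-13903, 93), Mul(Mul(26962, Rational(-1, 8025)), Rational(1, 5407))) = Add(Rational(-13903, 93), Mul(Rational(-26962, 8025), Rational(1, 5407))) = Add(Rational(-13903, 93), Rational(-26962, 43391175)) = Rational(-67030001499, 448375475)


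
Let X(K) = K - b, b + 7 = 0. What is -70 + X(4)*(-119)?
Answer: -1379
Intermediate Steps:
b = -7 (b = -7 + 0 = -7)
X(K) = 7 + K (X(K) = K - 1*(-7) = K + 7 = 7 + K)
-70 + X(4)*(-119) = -70 + (7 + 4)*(-119) = -70 + 11*(-119) = -70 - 1309 = -1379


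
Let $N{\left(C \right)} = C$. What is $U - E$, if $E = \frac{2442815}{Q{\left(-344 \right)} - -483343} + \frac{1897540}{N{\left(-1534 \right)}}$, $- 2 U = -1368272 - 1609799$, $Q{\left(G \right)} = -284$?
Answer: $\frac{1104306803874613}{741012506} \approx 1.4903 \cdot 10^{6}$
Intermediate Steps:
$U = \frac{2978071}{2}$ ($U = - \frac{-1368272 - 1609799}{2} = \left(- \frac{1}{2}\right) \left(-2978071\right) = \frac{2978071}{2} \approx 1.489 \cdot 10^{6}$)
$E = - \frac{456438248325}{370506253}$ ($E = \frac{2442815}{-284 - -483343} + \frac{1897540}{-1534} = \frac{2442815}{-284 + 483343} + 1897540 \left(- \frac{1}{1534}\right) = \frac{2442815}{483059} - \frac{948770}{767} = - \frac{456438248325}{370506253} \approx -1231.9$)
$U - E = \frac{2978071}{2} - - \frac{456438248325}{370506253} = \frac{2978071}{2} + \frac{456438248325}{370506253} = \frac{1104306803874613}{741012506}$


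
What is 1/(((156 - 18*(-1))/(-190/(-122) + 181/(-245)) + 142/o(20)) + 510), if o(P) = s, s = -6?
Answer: 6117/4275116 ≈ 0.0014308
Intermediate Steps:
o(P) = -6
1/(((156 - 18*(-1))/(-190/(-122) + 181/(-245)) + 142/o(20)) + 510) = 1/(((156 - 18*(-1))/(-190/(-122) + 181/(-245)) + 142/(-6)) + 510) = 1/(((156 + 18)/(-190*(-1/122) + 181*(-1/245)) + 142*(-⅙)) + 510) = 1/((174/(95/61 - 181/245) - 71/3) + 510) = 1/((174/(12234/14945) - 71/3) + 510) = 1/((174*(14945/12234) - 71/3) + 510) = 1/((433405/2039 - 71/3) + 510) = 1/(1155446/6117 + 510) = 1/(4275116/6117) = 6117/4275116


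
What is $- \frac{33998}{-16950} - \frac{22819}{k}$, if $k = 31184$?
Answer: $\frac{336705791}{264284400} \approx 1.274$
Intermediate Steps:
$- \frac{33998}{-16950} - \frac{22819}{k} = - \frac{33998}{-16950} - \frac{22819}{31184} = \left(-33998\right) \left(- \frac{1}{16950}\right) - \frac{22819}{31184} = \frac{16999}{8475} - \frac{22819}{31184} = \frac{336705791}{264284400}$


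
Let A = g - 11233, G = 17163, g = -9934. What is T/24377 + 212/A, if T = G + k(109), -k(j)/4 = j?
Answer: 348892485/515987959 ≈ 0.67616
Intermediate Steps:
k(j) = -4*j
T = 16727 (T = 17163 - 4*109 = 17163 - 436 = 16727)
A = -21167 (A = -9934 - 11233 = -21167)
T/24377 + 212/A = 16727/24377 + 212/(-21167) = 16727*(1/24377) + 212*(-1/21167) = 16727/24377 - 212/21167 = 348892485/515987959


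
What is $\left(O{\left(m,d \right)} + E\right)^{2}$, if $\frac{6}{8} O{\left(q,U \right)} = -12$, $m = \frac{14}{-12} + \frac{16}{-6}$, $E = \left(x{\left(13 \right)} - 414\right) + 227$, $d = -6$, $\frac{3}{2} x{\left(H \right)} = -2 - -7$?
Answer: $\frac{358801}{9} \approx 39867.0$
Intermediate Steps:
$x{\left(H \right)} = \frac{10}{3}$ ($x{\left(H \right)} = \frac{2 \left(-2 - -7\right)}{3} = \frac{2 \left(-2 + 7\right)}{3} = \frac{2}{3} \cdot 5 = \frac{10}{3}$)
$E = - \frac{551}{3}$ ($E = \left(\frac{10}{3} - 414\right) + 227 = - \frac{1232}{3} + 227 = - \frac{551}{3} \approx -183.67$)
$m = - \frac{23}{6}$ ($m = 14 \left(- \frac{1}{12}\right) + 16 \left(- \frac{1}{6}\right) = - \frac{7}{6} - \frac{8}{3} = - \frac{23}{6} \approx -3.8333$)
$O{\left(q,U \right)} = -16$ ($O{\left(q,U \right)} = \frac{4}{3} \left(-12\right) = -16$)
$\left(O{\left(m,d \right)} + E\right)^{2} = \left(-16 - \frac{551}{3}\right)^{2} = \left(- \frac{599}{3}\right)^{2} = \frac{358801}{9}$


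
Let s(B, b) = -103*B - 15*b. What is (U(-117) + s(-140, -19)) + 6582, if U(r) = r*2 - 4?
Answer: 21049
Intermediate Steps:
U(r) = -4 + 2*r (U(r) = 2*r - 4 = -4 + 2*r)
(U(-117) + s(-140, -19)) + 6582 = ((-4 + 2*(-117)) + (-103*(-140) - 15*(-19))) + 6582 = ((-4 - 234) + (14420 + 285)) + 6582 = (-238 + 14705) + 6582 = 14467 + 6582 = 21049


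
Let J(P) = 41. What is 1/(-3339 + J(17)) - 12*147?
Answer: -5817673/3298 ≈ -1764.0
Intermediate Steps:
1/(-3339 + J(17)) - 12*147 = 1/(-3339 + 41) - 12*147 = 1/(-3298) - 1764 = -1/3298 - 1764 = -5817673/3298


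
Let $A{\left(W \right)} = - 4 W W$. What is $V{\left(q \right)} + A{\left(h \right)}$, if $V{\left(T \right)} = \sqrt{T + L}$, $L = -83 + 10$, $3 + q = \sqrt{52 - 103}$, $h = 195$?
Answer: $-152100 + \sqrt{-76 + i \sqrt{51}} \approx -1.521 \cdot 10^{5} + 8.7274 i$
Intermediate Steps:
$q = -3 + i \sqrt{51}$ ($q = -3 + \sqrt{52 - 103} = -3 + \sqrt{-51} = -3 + i \sqrt{51} \approx -3.0 + 7.1414 i$)
$L = -73$
$A{\left(W \right)} = - 4 W^{2}$
$V{\left(T \right)} = \sqrt{-73 + T}$ ($V{\left(T \right)} = \sqrt{T - 73} = \sqrt{-73 + T}$)
$V{\left(q \right)} + A{\left(h \right)} = \sqrt{-73 - \left(3 - i \sqrt{51}\right)} - 4 \cdot 195^{2} = \sqrt{-76 + i \sqrt{51}} - 152100 = -152100 + \sqrt{-76 + i \sqrt{51}}$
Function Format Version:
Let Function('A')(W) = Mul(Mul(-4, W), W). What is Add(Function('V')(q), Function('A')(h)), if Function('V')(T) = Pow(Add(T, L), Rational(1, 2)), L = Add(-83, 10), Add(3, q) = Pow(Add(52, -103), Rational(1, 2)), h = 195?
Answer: Add(-152100, Pow(Add(-76, Mul(I, Pow(51, Rational(1, 2)))), Rational(1, 2))) ≈ Add(-1.5210e+5, Mul(8.7274, I))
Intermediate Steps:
q = Add(-3, Mul(I, Pow(51, Rational(1, 2)))) (q = Add(-3, Pow(Add(52, -103), Rational(1, 2))) = Add(-3, Pow(-51, Rational(1, 2))) = Add(-3, Mul(I, Pow(51, Rational(1, 2)))) ≈ Add(-3.0000, Mul(7.1414, I)))
L = -73
Function('A')(W) = Mul(-4, Pow(W, 2))
Function('V')(T) = Pow(Add(-73, T), Rational(1, 2)) (Function('V')(T) = Pow(Add(T, -73), Rational(1, 2)) = Pow(Add(-73, T), Rational(1, 2)))
Add(Function('V')(q), Function('A')(h)) = Add(Pow(Add(-73, Add(-3, Mul(I, Pow(51, Rational(1, 2))))), Rational(1, 2)), Mul(-4, Pow(195, 2))) = Add(Pow(Add(-76, Mul(I, Pow(51, Rational(1, 2)))), Rational(1, 2)), Mul(-4, 38025)) = Add(Pow(Add(-76, Mul(I, Pow(51, Rational(1, 2)))), Rational(1, 2)), -152100) = Add(-152100, Pow(Add(-76, Mul(I, Pow(51, Rational(1, 2)))), Rational(1, 2)))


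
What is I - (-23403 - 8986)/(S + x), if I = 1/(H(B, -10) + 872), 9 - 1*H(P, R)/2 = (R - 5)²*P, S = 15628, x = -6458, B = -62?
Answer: 6660632/1885745 ≈ 3.5321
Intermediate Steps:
H(P, R) = 18 - 2*P*(-5 + R)² (H(P, R) = 18 - 2*(R - 5)²*P = 18 - 2*(-5 + R)²*P = 18 - 2*P*(-5 + R)²)
I = 1/28790 (I = 1/((18 - 2*(-62)*(-5 - 10)²) + 872) = 1/((18 - 2*(-62)*(-15)²) + 872) = 1/((18 - 2*(-62)*225) + 872) = 1/((18 + 27900) + 872) = 1/(27918 + 872) = 1/28790 ≈ 3.4734e-5)
I - (-23403 - 8986)/(S + x) = 1/28790 - (-23403 - 8986)/(15628 - 6458) = 1/28790 - (-32389)/9170 = 1/28790 - 1*(-4627/1310) = 1/28790 + 4627/1310 = 6660632/1885745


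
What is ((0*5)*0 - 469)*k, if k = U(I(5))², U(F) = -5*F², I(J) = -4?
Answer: -3001600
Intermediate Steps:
k = 6400 (k = (-5*(-4)²)² = (-5*16)² = (-80)² = 6400)
((0*5)*0 - 469)*k = ((0*5)*0 - 469)*6400 = (0*0 - 469)*6400 = (0 - 469)*6400 = -469*6400 = -3001600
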